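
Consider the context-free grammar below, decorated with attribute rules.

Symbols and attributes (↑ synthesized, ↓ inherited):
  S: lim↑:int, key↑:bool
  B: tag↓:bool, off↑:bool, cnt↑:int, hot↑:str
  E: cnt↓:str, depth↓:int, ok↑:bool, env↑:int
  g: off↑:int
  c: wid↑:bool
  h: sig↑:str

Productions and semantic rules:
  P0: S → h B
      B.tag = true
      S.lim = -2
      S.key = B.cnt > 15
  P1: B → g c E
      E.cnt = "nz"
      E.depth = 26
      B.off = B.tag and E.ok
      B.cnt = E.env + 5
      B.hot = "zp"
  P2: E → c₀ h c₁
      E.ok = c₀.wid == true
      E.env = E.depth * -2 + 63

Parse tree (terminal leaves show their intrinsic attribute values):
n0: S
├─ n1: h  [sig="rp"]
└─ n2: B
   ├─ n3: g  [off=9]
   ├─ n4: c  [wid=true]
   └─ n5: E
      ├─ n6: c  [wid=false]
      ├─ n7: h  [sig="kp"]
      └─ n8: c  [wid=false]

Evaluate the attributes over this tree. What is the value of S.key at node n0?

true

1. n1.sig = "rp"  [terminal]
2. n2.tag = true  [true]
3. n3.off = 9  [terminal]
4. n4.wid = true  [terminal]
5. n5.cnt = "nz"  ["nz"]
6. n5.depth = 26  [26]
7. n6.wid = false  [terminal]
8. n7.sig = "kp"  [terminal]
9. n8.wid = false  [terminal]
10. n5.ok = false  [c₀.wid == true]
11. n5.env = 11  [E.depth * -2 + 63]
12. n2.off = false  [B.tag and E.ok]
13. n2.cnt = 16  [E.env + 5]
14. n2.hot = "zp"  ["zp"]
15. n0.lim = -2  [-2]
16. n0.key = true  [B.cnt > 15]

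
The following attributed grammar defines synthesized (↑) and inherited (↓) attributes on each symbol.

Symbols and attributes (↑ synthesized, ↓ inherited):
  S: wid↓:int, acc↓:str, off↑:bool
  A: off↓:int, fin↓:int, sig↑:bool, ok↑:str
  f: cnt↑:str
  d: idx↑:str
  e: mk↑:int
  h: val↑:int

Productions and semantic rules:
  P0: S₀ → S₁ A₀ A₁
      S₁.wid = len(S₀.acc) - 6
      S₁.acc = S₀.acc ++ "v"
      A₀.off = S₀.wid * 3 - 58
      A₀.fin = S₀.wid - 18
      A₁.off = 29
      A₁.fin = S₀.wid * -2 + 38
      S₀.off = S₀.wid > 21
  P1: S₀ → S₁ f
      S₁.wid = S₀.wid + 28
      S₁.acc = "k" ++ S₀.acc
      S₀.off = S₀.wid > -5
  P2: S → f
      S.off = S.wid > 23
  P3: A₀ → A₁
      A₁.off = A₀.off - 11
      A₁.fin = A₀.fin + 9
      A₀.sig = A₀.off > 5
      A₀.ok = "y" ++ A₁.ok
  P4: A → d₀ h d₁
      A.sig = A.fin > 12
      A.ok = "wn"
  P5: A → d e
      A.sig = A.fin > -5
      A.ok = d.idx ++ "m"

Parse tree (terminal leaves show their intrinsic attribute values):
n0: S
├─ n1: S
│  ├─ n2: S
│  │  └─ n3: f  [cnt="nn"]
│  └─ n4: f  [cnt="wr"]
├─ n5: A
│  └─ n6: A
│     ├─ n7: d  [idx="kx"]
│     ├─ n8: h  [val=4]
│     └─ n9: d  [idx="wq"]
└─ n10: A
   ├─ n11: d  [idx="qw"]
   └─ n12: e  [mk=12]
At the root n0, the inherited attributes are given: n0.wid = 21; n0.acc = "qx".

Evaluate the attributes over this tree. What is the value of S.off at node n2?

1. n0.wid = 21  [given at root]
2. n0.acc = "qx"  [given at root]
3. n1.wid = -4  [len(S₀.acc) - 6]
4. n1.acc = "qxv"  [S₀.acc ++ "v"]
5. n2.wid = 24  [S₀.wid + 28]
6. n2.acc = "kqxv"  ["k" ++ S₀.acc]
7. n3.cnt = "nn"  [terminal]
8. n2.off = true  [S.wid > 23]
9. n4.cnt = "wr"  [terminal]
10. n1.off = true  [S₀.wid > -5]
11. n5.off = 5  [S₀.wid * 3 - 58]
12. n5.fin = 3  [S₀.wid - 18]
13. n6.off = -6  [A₀.off - 11]
14. n6.fin = 12  [A₀.fin + 9]
15. n7.idx = "kx"  [terminal]
16. n8.val = 4  [terminal]
17. n9.idx = "wq"  [terminal]
18. n6.sig = false  [A.fin > 12]
19. n6.ok = "wn"  ["wn"]
20. n5.sig = false  [A₀.off > 5]
21. n5.ok = "ywn"  ["y" ++ A₁.ok]
22. n10.off = 29  [29]
23. n10.fin = -4  [S₀.wid * -2 + 38]
24. n11.idx = "qw"  [terminal]
25. n12.mk = 12  [terminal]
26. n10.sig = true  [A.fin > -5]
27. n10.ok = "qwm"  [d.idx ++ "m"]
28. n0.off = false  [S₀.wid > 21]

true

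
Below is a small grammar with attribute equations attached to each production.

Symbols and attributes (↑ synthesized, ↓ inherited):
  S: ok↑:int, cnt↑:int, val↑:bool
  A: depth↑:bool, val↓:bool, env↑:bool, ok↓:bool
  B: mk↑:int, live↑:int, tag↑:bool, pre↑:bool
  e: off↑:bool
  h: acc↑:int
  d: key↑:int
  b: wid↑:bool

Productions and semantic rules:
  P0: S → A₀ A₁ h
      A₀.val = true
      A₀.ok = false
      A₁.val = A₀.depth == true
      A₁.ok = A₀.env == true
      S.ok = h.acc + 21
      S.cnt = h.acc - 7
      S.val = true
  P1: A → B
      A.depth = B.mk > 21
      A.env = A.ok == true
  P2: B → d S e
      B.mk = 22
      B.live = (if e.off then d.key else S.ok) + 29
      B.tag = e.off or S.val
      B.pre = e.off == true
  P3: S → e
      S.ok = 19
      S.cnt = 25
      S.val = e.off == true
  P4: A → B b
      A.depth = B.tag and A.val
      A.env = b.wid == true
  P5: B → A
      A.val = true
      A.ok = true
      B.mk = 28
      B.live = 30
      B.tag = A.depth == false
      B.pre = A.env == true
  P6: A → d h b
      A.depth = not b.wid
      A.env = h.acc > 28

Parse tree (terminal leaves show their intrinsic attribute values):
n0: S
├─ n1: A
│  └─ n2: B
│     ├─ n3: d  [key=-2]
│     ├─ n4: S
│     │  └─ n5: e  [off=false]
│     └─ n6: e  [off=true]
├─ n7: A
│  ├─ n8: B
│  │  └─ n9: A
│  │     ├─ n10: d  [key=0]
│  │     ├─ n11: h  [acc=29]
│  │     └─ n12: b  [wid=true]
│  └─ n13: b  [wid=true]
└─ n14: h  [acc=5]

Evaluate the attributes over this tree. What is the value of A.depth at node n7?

true

1. n1.val = true  [true]
2. n1.ok = false  [false]
3. n3.key = -2  [terminal]
4. n5.off = false  [terminal]
5. n4.ok = 19  [19]
6. n4.cnt = 25  [25]
7. n4.val = false  [e.off == true]
8. n6.off = true  [terminal]
9. n2.mk = 22  [22]
10. n2.live = 27  [(if e.off then d.key else S.ok) + 29]
11. n2.tag = true  [e.off or S.val]
12. n2.pre = true  [e.off == true]
13. n1.depth = true  [B.mk > 21]
14. n1.env = false  [A.ok == true]
15. n7.val = true  [A₀.depth == true]
16. n7.ok = false  [A₀.env == true]
17. n9.val = true  [true]
18. n9.ok = true  [true]
19. n10.key = 0  [terminal]
20. n11.acc = 29  [terminal]
21. n12.wid = true  [terminal]
22. n9.depth = false  [not b.wid]
23. n9.env = true  [h.acc > 28]
24. n8.mk = 28  [28]
25. n8.live = 30  [30]
26. n8.tag = true  [A.depth == false]
27. n8.pre = true  [A.env == true]
28. n13.wid = true  [terminal]
29. n7.depth = true  [B.tag and A.val]
30. n7.env = true  [b.wid == true]
31. n14.acc = 5  [terminal]
32. n0.ok = 26  [h.acc + 21]
33. n0.cnt = -2  [h.acc - 7]
34. n0.val = true  [true]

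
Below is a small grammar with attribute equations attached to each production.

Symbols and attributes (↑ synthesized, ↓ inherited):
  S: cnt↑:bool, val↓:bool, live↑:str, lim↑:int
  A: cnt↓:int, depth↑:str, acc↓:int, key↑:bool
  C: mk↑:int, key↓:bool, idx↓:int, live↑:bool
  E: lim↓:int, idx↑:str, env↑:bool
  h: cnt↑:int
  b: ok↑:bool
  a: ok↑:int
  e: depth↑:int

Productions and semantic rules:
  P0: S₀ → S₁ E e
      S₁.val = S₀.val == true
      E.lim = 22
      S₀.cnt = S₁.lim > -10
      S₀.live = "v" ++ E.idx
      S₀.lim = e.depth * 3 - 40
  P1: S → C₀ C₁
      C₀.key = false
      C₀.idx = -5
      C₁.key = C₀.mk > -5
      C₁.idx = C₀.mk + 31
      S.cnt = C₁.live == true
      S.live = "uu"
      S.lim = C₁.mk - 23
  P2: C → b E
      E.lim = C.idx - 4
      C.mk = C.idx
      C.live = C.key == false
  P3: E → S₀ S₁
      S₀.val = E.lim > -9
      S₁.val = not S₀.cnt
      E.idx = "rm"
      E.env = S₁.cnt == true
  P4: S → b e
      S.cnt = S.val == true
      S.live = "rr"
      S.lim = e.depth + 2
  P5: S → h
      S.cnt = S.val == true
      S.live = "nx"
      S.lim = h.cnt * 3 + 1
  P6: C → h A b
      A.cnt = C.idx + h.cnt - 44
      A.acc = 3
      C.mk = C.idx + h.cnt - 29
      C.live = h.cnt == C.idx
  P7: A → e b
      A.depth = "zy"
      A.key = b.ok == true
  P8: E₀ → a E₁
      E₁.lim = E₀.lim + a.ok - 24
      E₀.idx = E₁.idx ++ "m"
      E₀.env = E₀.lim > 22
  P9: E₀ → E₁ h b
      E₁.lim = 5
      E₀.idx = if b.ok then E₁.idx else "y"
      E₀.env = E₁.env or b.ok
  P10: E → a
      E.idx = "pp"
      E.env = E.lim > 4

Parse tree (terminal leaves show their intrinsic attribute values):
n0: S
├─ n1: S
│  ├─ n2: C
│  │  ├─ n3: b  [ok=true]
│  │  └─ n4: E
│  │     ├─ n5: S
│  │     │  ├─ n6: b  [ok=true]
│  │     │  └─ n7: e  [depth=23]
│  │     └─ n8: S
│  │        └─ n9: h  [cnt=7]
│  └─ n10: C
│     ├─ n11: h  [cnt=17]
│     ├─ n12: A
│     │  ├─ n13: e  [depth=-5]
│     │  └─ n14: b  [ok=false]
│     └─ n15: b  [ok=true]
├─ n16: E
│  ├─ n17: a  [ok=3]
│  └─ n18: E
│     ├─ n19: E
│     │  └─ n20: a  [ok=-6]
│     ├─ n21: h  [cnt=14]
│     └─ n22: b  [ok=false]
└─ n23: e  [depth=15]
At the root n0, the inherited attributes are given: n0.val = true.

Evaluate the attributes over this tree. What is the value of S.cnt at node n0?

1. n0.val = true  [given at root]
2. n1.val = true  [S₀.val == true]
3. n2.key = false  [false]
4. n2.idx = -5  [-5]
5. n3.ok = true  [terminal]
6. n4.lim = -9  [C.idx - 4]
7. n5.val = false  [E.lim > -9]
8. n6.ok = true  [terminal]
9. n7.depth = 23  [terminal]
10. n5.cnt = false  [S.val == true]
11. n5.live = "rr"  ["rr"]
12. n5.lim = 25  [e.depth + 2]
13. n8.val = true  [not S₀.cnt]
14. n9.cnt = 7  [terminal]
15. n8.cnt = true  [S.val == true]
16. n8.live = "nx"  ["nx"]
17. n8.lim = 22  [h.cnt * 3 + 1]
18. n4.idx = "rm"  ["rm"]
19. n4.env = true  [S₁.cnt == true]
20. n2.mk = -5  [C.idx]
21. n2.live = true  [C.key == false]
22. n10.key = false  [C₀.mk > -5]
23. n10.idx = 26  [C₀.mk + 31]
24. n11.cnt = 17  [terminal]
25. n12.cnt = -1  [C.idx + h.cnt - 44]
26. n12.acc = 3  [3]
27. n13.depth = -5  [terminal]
28. n14.ok = false  [terminal]
29. n12.depth = "zy"  ["zy"]
30. n12.key = false  [b.ok == true]
31. n15.ok = true  [terminal]
32. n10.mk = 14  [C.idx + h.cnt - 29]
33. n10.live = false  [h.cnt == C.idx]
34. n1.cnt = false  [C₁.live == true]
35. n1.live = "uu"  ["uu"]
36. n1.lim = -9  [C₁.mk - 23]
37. n16.lim = 22  [22]
38. n17.ok = 3  [terminal]
39. n18.lim = 1  [E₀.lim + a.ok - 24]
40. n19.lim = 5  [5]
41. n20.ok = -6  [terminal]
42. n19.idx = "pp"  ["pp"]
43. n19.env = true  [E.lim > 4]
44. n21.cnt = 14  [terminal]
45. n22.ok = false  [terminal]
46. n18.idx = "y"  [if b.ok then E₁.idx else "y"]
47. n18.env = true  [E₁.env or b.ok]
48. n16.idx = "ym"  [E₁.idx ++ "m"]
49. n16.env = false  [E₀.lim > 22]
50. n23.depth = 15  [terminal]
51. n0.cnt = true  [S₁.lim > -10]
52. n0.live = "vym"  ["v" ++ E.idx]
53. n0.lim = 5  [e.depth * 3 - 40]

true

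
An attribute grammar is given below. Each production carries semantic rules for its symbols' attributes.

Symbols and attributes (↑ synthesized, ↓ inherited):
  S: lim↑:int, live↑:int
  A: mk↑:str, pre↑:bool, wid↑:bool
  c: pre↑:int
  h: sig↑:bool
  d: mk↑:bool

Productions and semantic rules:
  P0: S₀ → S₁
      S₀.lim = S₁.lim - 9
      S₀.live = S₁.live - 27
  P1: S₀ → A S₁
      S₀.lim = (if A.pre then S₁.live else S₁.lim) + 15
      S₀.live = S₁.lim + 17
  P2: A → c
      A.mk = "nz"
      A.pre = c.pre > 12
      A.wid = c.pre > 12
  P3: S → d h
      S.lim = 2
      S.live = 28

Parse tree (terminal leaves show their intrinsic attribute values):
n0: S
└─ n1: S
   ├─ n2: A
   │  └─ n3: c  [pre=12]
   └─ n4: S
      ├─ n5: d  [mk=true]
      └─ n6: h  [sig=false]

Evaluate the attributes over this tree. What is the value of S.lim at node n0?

8

1. n3.pre = 12  [terminal]
2. n2.mk = "nz"  ["nz"]
3. n2.pre = false  [c.pre > 12]
4. n2.wid = false  [c.pre > 12]
5. n5.mk = true  [terminal]
6. n6.sig = false  [terminal]
7. n4.lim = 2  [2]
8. n4.live = 28  [28]
9. n1.lim = 17  [(if A.pre then S₁.live else S₁.lim) + 15]
10. n1.live = 19  [S₁.lim + 17]
11. n0.lim = 8  [S₁.lim - 9]
12. n0.live = -8  [S₁.live - 27]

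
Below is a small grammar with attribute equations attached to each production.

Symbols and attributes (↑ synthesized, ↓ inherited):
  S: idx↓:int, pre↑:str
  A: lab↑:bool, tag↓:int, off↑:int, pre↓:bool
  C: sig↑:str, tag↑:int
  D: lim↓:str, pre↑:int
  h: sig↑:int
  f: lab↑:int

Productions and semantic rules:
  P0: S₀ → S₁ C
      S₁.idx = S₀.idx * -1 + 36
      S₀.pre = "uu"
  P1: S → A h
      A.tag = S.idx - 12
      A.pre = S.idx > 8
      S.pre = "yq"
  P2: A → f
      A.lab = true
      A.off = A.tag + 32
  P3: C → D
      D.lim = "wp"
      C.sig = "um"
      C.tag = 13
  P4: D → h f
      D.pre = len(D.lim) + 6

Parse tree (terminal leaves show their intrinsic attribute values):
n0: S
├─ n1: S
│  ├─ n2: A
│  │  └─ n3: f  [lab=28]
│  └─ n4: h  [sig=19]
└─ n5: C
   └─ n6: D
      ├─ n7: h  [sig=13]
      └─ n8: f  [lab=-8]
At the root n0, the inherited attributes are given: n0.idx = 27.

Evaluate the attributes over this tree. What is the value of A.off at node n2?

1. n0.idx = 27  [given at root]
2. n1.idx = 9  [S₀.idx * -1 + 36]
3. n2.tag = -3  [S.idx - 12]
4. n2.pre = true  [S.idx > 8]
5. n3.lab = 28  [terminal]
6. n2.lab = true  [true]
7. n2.off = 29  [A.tag + 32]
8. n4.sig = 19  [terminal]
9. n1.pre = "yq"  ["yq"]
10. n6.lim = "wp"  ["wp"]
11. n7.sig = 13  [terminal]
12. n8.lab = -8  [terminal]
13. n6.pre = 8  [len(D.lim) + 6]
14. n5.sig = "um"  ["um"]
15. n5.tag = 13  [13]
16. n0.pre = "uu"  ["uu"]

29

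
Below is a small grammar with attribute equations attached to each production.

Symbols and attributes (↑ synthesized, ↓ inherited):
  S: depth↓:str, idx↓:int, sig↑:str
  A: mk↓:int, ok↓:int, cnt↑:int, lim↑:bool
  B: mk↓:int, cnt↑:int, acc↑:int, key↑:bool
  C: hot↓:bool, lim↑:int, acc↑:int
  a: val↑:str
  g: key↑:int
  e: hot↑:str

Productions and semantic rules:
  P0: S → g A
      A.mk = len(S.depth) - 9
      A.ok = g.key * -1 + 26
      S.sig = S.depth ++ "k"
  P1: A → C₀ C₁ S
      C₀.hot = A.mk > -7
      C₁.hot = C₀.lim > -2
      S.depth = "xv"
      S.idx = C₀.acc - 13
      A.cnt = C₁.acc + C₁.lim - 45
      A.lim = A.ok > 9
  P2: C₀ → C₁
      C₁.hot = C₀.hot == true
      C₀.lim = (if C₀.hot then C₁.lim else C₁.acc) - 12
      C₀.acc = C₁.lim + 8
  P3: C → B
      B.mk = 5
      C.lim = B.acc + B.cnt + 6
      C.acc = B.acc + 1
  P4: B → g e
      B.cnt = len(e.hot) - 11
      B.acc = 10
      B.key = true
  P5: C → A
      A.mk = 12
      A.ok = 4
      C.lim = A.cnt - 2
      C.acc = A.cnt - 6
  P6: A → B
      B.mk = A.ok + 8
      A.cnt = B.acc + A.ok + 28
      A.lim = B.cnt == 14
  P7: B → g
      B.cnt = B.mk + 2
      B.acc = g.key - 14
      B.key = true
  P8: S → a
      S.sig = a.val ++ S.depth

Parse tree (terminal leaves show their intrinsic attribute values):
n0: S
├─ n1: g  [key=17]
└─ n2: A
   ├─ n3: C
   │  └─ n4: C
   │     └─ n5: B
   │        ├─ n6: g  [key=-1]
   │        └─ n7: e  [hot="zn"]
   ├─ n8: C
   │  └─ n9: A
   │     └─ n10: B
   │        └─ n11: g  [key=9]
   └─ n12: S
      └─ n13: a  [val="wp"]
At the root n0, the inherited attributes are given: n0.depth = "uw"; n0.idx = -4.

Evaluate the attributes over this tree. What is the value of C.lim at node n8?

1. n0.depth = "uw"  [given at root]
2. n0.idx = -4  [given at root]
3. n1.key = 17  [terminal]
4. n2.mk = -7  [len(S.depth) - 9]
5. n2.ok = 9  [g.key * -1 + 26]
6. n3.hot = false  [A.mk > -7]
7. n4.hot = false  [C₀.hot == true]
8. n5.mk = 5  [5]
9. n6.key = -1  [terminal]
10. n7.hot = "zn"  [terminal]
11. n5.cnt = -9  [len(e.hot) - 11]
12. n5.acc = 10  [10]
13. n5.key = true  [true]
14. n4.lim = 7  [B.acc + B.cnt + 6]
15. n4.acc = 11  [B.acc + 1]
16. n3.lim = -1  [(if C₀.hot then C₁.lim else C₁.acc) - 12]
17. n3.acc = 15  [C₁.lim + 8]
18. n8.hot = true  [C₀.lim > -2]
19. n9.mk = 12  [12]
20. n9.ok = 4  [4]
21. n10.mk = 12  [A.ok + 8]
22. n11.key = 9  [terminal]
23. n10.cnt = 14  [B.mk + 2]
24. n10.acc = -5  [g.key - 14]
25. n10.key = true  [true]
26. n9.cnt = 27  [B.acc + A.ok + 28]
27. n9.lim = true  [B.cnt == 14]
28. n8.lim = 25  [A.cnt - 2]
29. n8.acc = 21  [A.cnt - 6]
30. n12.depth = "xv"  ["xv"]
31. n12.idx = 2  [C₀.acc - 13]
32. n13.val = "wp"  [terminal]
33. n12.sig = "wpxv"  [a.val ++ S.depth]
34. n2.cnt = 1  [C₁.acc + C₁.lim - 45]
35. n2.lim = false  [A.ok > 9]
36. n0.sig = "uwk"  [S.depth ++ "k"]

25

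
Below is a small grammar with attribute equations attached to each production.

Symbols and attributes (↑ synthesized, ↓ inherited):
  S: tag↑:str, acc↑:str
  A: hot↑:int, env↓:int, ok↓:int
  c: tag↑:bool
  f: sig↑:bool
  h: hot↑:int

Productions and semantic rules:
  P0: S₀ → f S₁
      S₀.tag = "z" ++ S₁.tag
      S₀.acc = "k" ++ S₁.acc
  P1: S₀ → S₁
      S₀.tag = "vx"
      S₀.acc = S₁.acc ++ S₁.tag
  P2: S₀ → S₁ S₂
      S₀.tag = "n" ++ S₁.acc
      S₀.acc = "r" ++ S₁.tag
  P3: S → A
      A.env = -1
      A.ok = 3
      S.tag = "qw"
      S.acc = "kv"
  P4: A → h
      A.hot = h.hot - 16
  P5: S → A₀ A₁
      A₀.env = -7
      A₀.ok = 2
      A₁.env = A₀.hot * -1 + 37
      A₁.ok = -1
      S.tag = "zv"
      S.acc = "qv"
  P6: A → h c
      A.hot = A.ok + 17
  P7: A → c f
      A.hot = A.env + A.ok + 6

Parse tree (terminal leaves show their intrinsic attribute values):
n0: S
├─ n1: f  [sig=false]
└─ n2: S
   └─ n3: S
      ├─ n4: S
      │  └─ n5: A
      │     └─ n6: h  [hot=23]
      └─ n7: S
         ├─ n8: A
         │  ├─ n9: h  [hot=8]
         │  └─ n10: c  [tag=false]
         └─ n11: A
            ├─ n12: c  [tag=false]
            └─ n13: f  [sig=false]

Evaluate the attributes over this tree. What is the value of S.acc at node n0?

"krqwnkv"

1. n1.sig = false  [terminal]
2. n5.env = -1  [-1]
3. n5.ok = 3  [3]
4. n6.hot = 23  [terminal]
5. n5.hot = 7  [h.hot - 16]
6. n4.tag = "qw"  ["qw"]
7. n4.acc = "kv"  ["kv"]
8. n8.env = -7  [-7]
9. n8.ok = 2  [2]
10. n9.hot = 8  [terminal]
11. n10.tag = false  [terminal]
12. n8.hot = 19  [A.ok + 17]
13. n11.env = 18  [A₀.hot * -1 + 37]
14. n11.ok = -1  [-1]
15. n12.tag = false  [terminal]
16. n13.sig = false  [terminal]
17. n11.hot = 23  [A.env + A.ok + 6]
18. n7.tag = "zv"  ["zv"]
19. n7.acc = "qv"  ["qv"]
20. n3.tag = "nkv"  ["n" ++ S₁.acc]
21. n3.acc = "rqw"  ["r" ++ S₁.tag]
22. n2.tag = "vx"  ["vx"]
23. n2.acc = "rqwnkv"  [S₁.acc ++ S₁.tag]
24. n0.tag = "zvx"  ["z" ++ S₁.tag]
25. n0.acc = "krqwnkv"  ["k" ++ S₁.acc]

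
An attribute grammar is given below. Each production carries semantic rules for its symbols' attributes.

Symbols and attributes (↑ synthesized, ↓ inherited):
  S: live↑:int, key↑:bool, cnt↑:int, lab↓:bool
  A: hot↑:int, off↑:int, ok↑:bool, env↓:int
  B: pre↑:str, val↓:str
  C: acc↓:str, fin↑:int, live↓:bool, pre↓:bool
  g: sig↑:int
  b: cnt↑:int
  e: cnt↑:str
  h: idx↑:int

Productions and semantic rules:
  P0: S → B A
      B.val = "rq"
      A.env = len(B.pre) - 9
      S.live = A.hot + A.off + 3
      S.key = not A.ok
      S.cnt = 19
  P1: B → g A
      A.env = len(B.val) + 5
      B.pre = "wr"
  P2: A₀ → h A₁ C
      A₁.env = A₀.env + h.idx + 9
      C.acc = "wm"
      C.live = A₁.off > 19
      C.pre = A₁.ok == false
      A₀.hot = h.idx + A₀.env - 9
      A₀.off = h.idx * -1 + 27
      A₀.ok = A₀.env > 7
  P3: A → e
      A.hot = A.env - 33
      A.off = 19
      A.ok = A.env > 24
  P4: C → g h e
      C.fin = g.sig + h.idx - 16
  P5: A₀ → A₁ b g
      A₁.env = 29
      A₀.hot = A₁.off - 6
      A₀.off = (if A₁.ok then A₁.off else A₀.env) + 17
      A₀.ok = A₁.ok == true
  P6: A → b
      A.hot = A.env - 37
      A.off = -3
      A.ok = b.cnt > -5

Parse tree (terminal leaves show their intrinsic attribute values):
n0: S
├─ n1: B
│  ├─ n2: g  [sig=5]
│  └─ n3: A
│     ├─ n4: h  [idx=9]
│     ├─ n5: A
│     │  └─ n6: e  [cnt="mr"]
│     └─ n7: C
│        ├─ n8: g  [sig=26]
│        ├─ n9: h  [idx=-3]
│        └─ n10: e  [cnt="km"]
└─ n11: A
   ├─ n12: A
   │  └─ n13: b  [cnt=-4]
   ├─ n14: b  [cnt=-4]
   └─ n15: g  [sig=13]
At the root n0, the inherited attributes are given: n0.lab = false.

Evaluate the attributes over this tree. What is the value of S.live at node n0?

1. n0.lab = false  [given at root]
2. n1.val = "rq"  ["rq"]
3. n2.sig = 5  [terminal]
4. n3.env = 7  [len(B.val) + 5]
5. n4.idx = 9  [terminal]
6. n5.env = 25  [A₀.env + h.idx + 9]
7. n6.cnt = "mr"  [terminal]
8. n5.hot = -8  [A.env - 33]
9. n5.off = 19  [19]
10. n5.ok = true  [A.env > 24]
11. n7.acc = "wm"  ["wm"]
12. n7.live = false  [A₁.off > 19]
13. n7.pre = false  [A₁.ok == false]
14. n8.sig = 26  [terminal]
15. n9.idx = -3  [terminal]
16. n10.cnt = "km"  [terminal]
17. n7.fin = 7  [g.sig + h.idx - 16]
18. n3.hot = 7  [h.idx + A₀.env - 9]
19. n3.off = 18  [h.idx * -1 + 27]
20. n3.ok = false  [A₀.env > 7]
21. n1.pre = "wr"  ["wr"]
22. n11.env = -7  [len(B.pre) - 9]
23. n12.env = 29  [29]
24. n13.cnt = -4  [terminal]
25. n12.hot = -8  [A.env - 37]
26. n12.off = -3  [-3]
27. n12.ok = true  [b.cnt > -5]
28. n14.cnt = -4  [terminal]
29. n15.sig = 13  [terminal]
30. n11.hot = -9  [A₁.off - 6]
31. n11.off = 14  [(if A₁.ok then A₁.off else A₀.env) + 17]
32. n11.ok = true  [A₁.ok == true]
33. n0.live = 8  [A.hot + A.off + 3]
34. n0.key = false  [not A.ok]
35. n0.cnt = 19  [19]

8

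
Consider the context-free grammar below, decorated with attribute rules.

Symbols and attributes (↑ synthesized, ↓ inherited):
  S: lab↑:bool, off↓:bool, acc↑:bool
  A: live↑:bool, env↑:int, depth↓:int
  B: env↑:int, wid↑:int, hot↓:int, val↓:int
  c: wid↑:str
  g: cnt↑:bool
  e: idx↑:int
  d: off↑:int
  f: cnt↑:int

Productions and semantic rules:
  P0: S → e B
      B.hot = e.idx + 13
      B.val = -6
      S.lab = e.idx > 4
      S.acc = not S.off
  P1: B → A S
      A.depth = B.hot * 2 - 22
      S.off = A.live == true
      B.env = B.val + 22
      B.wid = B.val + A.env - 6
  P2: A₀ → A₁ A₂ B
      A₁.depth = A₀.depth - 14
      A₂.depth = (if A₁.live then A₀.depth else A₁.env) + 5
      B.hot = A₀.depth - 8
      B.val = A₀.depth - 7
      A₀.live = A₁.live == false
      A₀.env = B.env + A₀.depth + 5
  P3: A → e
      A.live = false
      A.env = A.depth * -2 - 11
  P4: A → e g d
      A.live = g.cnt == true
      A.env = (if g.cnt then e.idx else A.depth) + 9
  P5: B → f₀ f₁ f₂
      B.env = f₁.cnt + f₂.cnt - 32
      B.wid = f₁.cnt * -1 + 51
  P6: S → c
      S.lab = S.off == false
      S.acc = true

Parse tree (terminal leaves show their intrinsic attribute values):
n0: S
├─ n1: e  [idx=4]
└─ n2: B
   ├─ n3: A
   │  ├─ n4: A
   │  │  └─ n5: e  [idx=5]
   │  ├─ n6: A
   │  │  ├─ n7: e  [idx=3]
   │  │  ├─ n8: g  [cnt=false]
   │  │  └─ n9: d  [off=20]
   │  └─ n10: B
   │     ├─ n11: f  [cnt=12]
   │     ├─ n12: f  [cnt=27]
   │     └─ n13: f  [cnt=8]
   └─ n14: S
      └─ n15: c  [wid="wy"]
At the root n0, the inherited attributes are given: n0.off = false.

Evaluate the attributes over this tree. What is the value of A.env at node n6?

7

1. n0.off = false  [given at root]
2. n1.idx = 4  [terminal]
3. n2.hot = 17  [e.idx + 13]
4. n2.val = -6  [-6]
5. n3.depth = 12  [B.hot * 2 - 22]
6. n4.depth = -2  [A₀.depth - 14]
7. n5.idx = 5  [terminal]
8. n4.live = false  [false]
9. n4.env = -7  [A.depth * -2 - 11]
10. n6.depth = -2  [(if A₁.live then A₀.depth else A₁.env) + 5]
11. n7.idx = 3  [terminal]
12. n8.cnt = false  [terminal]
13. n9.off = 20  [terminal]
14. n6.live = false  [g.cnt == true]
15. n6.env = 7  [(if g.cnt then e.idx else A.depth) + 9]
16. n10.hot = 4  [A₀.depth - 8]
17. n10.val = 5  [A₀.depth - 7]
18. n11.cnt = 12  [terminal]
19. n12.cnt = 27  [terminal]
20. n13.cnt = 8  [terminal]
21. n10.env = 3  [f₁.cnt + f₂.cnt - 32]
22. n10.wid = 24  [f₁.cnt * -1 + 51]
23. n3.live = true  [A₁.live == false]
24. n3.env = 20  [B.env + A₀.depth + 5]
25. n14.off = true  [A.live == true]
26. n15.wid = "wy"  [terminal]
27. n14.lab = false  [S.off == false]
28. n14.acc = true  [true]
29. n2.env = 16  [B.val + 22]
30. n2.wid = 8  [B.val + A.env - 6]
31. n0.lab = false  [e.idx > 4]
32. n0.acc = true  [not S.off]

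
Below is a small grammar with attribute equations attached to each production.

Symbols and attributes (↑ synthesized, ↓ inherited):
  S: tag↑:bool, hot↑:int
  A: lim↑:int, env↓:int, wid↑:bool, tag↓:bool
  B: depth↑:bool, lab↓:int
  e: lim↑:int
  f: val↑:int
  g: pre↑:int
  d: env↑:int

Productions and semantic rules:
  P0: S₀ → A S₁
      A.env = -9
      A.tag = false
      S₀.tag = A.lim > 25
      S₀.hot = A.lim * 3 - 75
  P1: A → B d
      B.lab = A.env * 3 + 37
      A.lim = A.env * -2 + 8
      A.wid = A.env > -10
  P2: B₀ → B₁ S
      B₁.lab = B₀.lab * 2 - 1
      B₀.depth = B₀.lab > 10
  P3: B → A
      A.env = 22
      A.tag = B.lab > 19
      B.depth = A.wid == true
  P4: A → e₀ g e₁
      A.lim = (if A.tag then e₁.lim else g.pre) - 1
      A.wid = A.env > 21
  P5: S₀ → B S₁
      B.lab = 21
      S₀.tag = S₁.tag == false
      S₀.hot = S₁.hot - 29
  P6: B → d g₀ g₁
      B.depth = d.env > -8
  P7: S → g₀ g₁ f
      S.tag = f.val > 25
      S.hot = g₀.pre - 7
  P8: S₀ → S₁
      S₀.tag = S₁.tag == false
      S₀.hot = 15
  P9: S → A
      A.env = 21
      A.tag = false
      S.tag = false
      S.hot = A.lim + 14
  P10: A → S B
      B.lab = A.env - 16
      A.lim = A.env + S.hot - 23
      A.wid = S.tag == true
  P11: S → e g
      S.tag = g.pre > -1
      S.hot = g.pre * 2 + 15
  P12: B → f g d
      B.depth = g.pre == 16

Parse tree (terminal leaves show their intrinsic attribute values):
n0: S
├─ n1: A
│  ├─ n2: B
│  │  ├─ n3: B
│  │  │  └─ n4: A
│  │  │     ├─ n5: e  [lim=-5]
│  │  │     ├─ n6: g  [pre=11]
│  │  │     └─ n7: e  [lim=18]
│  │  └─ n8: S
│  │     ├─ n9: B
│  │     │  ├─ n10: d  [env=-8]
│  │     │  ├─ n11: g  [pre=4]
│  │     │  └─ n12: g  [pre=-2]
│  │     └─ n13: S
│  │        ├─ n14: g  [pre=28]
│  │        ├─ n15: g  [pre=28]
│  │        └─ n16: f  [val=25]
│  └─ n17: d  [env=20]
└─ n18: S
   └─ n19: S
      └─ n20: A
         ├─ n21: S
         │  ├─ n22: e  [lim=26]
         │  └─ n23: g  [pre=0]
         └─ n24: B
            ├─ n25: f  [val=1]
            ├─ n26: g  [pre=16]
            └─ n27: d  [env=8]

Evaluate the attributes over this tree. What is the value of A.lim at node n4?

10

1. n1.env = -9  [-9]
2. n1.tag = false  [false]
3. n2.lab = 10  [A.env * 3 + 37]
4. n3.lab = 19  [B₀.lab * 2 - 1]
5. n4.env = 22  [22]
6. n4.tag = false  [B.lab > 19]
7. n5.lim = -5  [terminal]
8. n6.pre = 11  [terminal]
9. n7.lim = 18  [terminal]
10. n4.lim = 10  [(if A.tag then e₁.lim else g.pre) - 1]
11. n4.wid = true  [A.env > 21]
12. n3.depth = true  [A.wid == true]
13. n9.lab = 21  [21]
14. n10.env = -8  [terminal]
15. n11.pre = 4  [terminal]
16. n12.pre = -2  [terminal]
17. n9.depth = false  [d.env > -8]
18. n14.pre = 28  [terminal]
19. n15.pre = 28  [terminal]
20. n16.val = 25  [terminal]
21. n13.tag = false  [f.val > 25]
22. n13.hot = 21  [g₀.pre - 7]
23. n8.tag = true  [S₁.tag == false]
24. n8.hot = -8  [S₁.hot - 29]
25. n2.depth = false  [B₀.lab > 10]
26. n17.env = 20  [terminal]
27. n1.lim = 26  [A.env * -2 + 8]
28. n1.wid = true  [A.env > -10]
29. n20.env = 21  [21]
30. n20.tag = false  [false]
31. n22.lim = 26  [terminal]
32. n23.pre = 0  [terminal]
33. n21.tag = true  [g.pre > -1]
34. n21.hot = 15  [g.pre * 2 + 15]
35. n24.lab = 5  [A.env - 16]
36. n25.val = 1  [terminal]
37. n26.pre = 16  [terminal]
38. n27.env = 8  [terminal]
39. n24.depth = true  [g.pre == 16]
40. n20.lim = 13  [A.env + S.hot - 23]
41. n20.wid = true  [S.tag == true]
42. n19.tag = false  [false]
43. n19.hot = 27  [A.lim + 14]
44. n18.tag = true  [S₁.tag == false]
45. n18.hot = 15  [15]
46. n0.tag = true  [A.lim > 25]
47. n0.hot = 3  [A.lim * 3 - 75]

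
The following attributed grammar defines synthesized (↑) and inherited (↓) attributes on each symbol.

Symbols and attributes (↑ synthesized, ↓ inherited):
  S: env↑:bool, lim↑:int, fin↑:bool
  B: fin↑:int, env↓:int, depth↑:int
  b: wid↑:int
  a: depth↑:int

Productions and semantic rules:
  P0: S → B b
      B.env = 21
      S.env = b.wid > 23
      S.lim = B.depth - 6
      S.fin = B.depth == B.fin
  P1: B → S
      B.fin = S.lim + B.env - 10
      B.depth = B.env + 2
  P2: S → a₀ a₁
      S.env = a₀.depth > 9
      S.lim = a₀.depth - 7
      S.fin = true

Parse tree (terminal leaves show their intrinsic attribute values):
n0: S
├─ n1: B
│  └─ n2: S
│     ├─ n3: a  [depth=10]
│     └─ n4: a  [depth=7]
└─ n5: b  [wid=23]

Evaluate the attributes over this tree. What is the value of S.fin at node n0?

false

1. n1.env = 21  [21]
2. n3.depth = 10  [terminal]
3. n4.depth = 7  [terminal]
4. n2.env = true  [a₀.depth > 9]
5. n2.lim = 3  [a₀.depth - 7]
6. n2.fin = true  [true]
7. n1.fin = 14  [S.lim + B.env - 10]
8. n1.depth = 23  [B.env + 2]
9. n5.wid = 23  [terminal]
10. n0.env = false  [b.wid > 23]
11. n0.lim = 17  [B.depth - 6]
12. n0.fin = false  [B.depth == B.fin]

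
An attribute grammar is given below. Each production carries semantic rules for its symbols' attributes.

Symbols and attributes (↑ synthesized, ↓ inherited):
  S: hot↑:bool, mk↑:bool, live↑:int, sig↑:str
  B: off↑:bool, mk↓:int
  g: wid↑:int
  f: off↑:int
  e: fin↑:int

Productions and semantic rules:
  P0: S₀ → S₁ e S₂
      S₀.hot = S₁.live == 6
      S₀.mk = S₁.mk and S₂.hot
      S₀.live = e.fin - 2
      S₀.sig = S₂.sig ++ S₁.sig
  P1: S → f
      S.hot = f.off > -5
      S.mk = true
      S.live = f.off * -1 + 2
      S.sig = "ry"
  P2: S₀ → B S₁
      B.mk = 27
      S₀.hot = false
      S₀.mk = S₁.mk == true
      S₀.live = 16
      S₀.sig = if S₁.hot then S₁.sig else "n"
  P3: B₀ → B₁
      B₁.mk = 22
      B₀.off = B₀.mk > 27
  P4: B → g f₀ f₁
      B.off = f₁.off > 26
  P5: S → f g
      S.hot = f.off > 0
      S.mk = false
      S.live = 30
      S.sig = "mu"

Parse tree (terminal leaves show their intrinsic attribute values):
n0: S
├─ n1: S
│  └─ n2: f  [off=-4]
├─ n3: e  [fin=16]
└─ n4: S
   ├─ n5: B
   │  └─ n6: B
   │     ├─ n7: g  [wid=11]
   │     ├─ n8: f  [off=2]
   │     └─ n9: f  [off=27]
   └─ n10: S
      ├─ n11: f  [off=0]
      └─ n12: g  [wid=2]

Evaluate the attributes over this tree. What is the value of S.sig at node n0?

"nry"

1. n2.off = -4  [terminal]
2. n1.hot = true  [f.off > -5]
3. n1.mk = true  [true]
4. n1.live = 6  [f.off * -1 + 2]
5. n1.sig = "ry"  ["ry"]
6. n3.fin = 16  [terminal]
7. n5.mk = 27  [27]
8. n6.mk = 22  [22]
9. n7.wid = 11  [terminal]
10. n8.off = 2  [terminal]
11. n9.off = 27  [terminal]
12. n6.off = true  [f₁.off > 26]
13. n5.off = false  [B₀.mk > 27]
14. n11.off = 0  [terminal]
15. n12.wid = 2  [terminal]
16. n10.hot = false  [f.off > 0]
17. n10.mk = false  [false]
18. n10.live = 30  [30]
19. n10.sig = "mu"  ["mu"]
20. n4.hot = false  [false]
21. n4.mk = false  [S₁.mk == true]
22. n4.live = 16  [16]
23. n4.sig = "n"  [if S₁.hot then S₁.sig else "n"]
24. n0.hot = true  [S₁.live == 6]
25. n0.mk = false  [S₁.mk and S₂.hot]
26. n0.live = 14  [e.fin - 2]
27. n0.sig = "nry"  [S₂.sig ++ S₁.sig]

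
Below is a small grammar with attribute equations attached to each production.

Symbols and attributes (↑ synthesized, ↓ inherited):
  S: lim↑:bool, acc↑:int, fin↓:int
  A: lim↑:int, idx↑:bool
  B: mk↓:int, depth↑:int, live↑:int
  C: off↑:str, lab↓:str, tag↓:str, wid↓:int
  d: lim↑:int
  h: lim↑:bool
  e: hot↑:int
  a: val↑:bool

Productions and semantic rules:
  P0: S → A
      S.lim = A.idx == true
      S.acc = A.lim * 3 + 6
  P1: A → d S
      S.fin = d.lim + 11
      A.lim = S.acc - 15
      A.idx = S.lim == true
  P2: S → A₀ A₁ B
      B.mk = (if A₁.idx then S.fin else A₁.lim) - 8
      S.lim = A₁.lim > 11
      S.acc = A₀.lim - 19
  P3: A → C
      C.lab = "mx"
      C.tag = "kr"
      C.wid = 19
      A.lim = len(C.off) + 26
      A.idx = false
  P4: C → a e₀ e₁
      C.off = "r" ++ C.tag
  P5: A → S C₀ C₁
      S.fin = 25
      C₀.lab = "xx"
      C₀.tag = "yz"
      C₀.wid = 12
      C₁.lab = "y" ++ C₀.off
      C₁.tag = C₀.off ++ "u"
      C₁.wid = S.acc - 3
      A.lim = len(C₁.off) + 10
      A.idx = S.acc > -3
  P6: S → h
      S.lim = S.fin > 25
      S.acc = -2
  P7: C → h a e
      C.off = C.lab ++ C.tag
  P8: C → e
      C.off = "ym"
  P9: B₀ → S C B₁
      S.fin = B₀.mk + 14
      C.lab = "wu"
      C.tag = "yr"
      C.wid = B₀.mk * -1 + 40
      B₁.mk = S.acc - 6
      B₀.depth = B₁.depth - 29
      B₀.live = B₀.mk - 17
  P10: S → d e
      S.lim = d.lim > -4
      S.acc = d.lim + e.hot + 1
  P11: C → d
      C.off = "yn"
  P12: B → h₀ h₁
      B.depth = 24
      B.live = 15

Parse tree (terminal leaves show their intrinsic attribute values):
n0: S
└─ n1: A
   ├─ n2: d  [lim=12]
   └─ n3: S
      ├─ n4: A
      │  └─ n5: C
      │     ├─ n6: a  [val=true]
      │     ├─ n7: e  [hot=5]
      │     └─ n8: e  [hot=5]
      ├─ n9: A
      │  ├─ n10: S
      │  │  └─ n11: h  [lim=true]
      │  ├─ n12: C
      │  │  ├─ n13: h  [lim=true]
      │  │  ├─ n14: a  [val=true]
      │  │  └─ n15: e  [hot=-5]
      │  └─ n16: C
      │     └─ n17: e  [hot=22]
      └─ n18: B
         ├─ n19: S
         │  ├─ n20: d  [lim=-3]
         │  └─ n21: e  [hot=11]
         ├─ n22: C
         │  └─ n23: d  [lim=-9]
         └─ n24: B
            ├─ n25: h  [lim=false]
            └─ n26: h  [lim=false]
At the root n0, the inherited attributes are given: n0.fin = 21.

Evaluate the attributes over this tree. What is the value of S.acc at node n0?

1. n0.fin = 21  [given at root]
2. n2.lim = 12  [terminal]
3. n3.fin = 23  [d.lim + 11]
4. n5.lab = "mx"  ["mx"]
5. n5.tag = "kr"  ["kr"]
6. n5.wid = 19  [19]
7. n6.val = true  [terminal]
8. n7.hot = 5  [terminal]
9. n8.hot = 5  [terminal]
10. n5.off = "rkr"  ["r" ++ C.tag]
11. n4.lim = 29  [len(C.off) + 26]
12. n4.idx = false  [false]
13. n10.fin = 25  [25]
14. n11.lim = true  [terminal]
15. n10.lim = false  [S.fin > 25]
16. n10.acc = -2  [-2]
17. n12.lab = "xx"  ["xx"]
18. n12.tag = "yz"  ["yz"]
19. n12.wid = 12  [12]
20. n13.lim = true  [terminal]
21. n14.val = true  [terminal]
22. n15.hot = -5  [terminal]
23. n12.off = "xxyz"  [C.lab ++ C.tag]
24. n16.lab = "yxxyz"  ["y" ++ C₀.off]
25. n16.tag = "xxyzu"  [C₀.off ++ "u"]
26. n16.wid = -5  [S.acc - 3]
27. n17.hot = 22  [terminal]
28. n16.off = "ym"  ["ym"]
29. n9.lim = 12  [len(C₁.off) + 10]
30. n9.idx = true  [S.acc > -3]
31. n18.mk = 15  [(if A₁.idx then S.fin else A₁.lim) - 8]
32. n19.fin = 29  [B₀.mk + 14]
33. n20.lim = -3  [terminal]
34. n21.hot = 11  [terminal]
35. n19.lim = true  [d.lim > -4]
36. n19.acc = 9  [d.lim + e.hot + 1]
37. n22.lab = "wu"  ["wu"]
38. n22.tag = "yr"  ["yr"]
39. n22.wid = 25  [B₀.mk * -1 + 40]
40. n23.lim = -9  [terminal]
41. n22.off = "yn"  ["yn"]
42. n24.mk = 3  [S.acc - 6]
43. n25.lim = false  [terminal]
44. n26.lim = false  [terminal]
45. n24.depth = 24  [24]
46. n24.live = 15  [15]
47. n18.depth = -5  [B₁.depth - 29]
48. n18.live = -2  [B₀.mk - 17]
49. n3.lim = true  [A₁.lim > 11]
50. n3.acc = 10  [A₀.lim - 19]
51. n1.lim = -5  [S.acc - 15]
52. n1.idx = true  [S.lim == true]
53. n0.lim = true  [A.idx == true]
54. n0.acc = -9  [A.lim * 3 + 6]

-9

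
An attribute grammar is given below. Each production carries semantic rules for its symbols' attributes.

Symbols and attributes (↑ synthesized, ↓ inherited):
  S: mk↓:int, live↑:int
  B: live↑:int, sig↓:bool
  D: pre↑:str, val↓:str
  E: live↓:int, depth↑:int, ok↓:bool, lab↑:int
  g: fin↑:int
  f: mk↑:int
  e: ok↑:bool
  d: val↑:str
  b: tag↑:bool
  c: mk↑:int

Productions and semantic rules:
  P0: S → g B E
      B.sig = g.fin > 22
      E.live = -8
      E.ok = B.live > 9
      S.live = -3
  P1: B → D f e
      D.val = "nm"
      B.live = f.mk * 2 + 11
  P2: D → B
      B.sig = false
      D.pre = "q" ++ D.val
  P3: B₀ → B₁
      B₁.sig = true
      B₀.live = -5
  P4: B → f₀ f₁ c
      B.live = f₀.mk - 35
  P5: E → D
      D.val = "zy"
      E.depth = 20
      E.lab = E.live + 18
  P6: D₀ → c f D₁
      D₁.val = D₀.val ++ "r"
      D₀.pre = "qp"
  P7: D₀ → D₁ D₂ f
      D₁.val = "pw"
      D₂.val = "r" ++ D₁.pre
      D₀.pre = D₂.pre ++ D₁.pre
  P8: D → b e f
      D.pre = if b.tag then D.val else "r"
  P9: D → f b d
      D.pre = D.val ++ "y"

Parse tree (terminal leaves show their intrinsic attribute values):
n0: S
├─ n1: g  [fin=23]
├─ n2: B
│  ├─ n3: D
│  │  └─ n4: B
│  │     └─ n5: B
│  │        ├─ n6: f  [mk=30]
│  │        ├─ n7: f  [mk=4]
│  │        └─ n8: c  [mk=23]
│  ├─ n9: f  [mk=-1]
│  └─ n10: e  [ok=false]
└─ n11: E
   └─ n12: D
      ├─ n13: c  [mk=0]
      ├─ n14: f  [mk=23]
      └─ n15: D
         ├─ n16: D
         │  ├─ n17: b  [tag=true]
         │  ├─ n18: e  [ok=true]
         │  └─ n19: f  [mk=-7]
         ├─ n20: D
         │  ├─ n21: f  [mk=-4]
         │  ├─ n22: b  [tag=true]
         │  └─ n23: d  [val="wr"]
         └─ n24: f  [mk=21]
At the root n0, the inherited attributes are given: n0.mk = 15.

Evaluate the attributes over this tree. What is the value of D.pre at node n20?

1. n0.mk = 15  [given at root]
2. n1.fin = 23  [terminal]
3. n2.sig = true  [g.fin > 22]
4. n3.val = "nm"  ["nm"]
5. n4.sig = false  [false]
6. n5.sig = true  [true]
7. n6.mk = 30  [terminal]
8. n7.mk = 4  [terminal]
9. n8.mk = 23  [terminal]
10. n5.live = -5  [f₀.mk - 35]
11. n4.live = -5  [-5]
12. n3.pre = "qnm"  ["q" ++ D.val]
13. n9.mk = -1  [terminal]
14. n10.ok = false  [terminal]
15. n2.live = 9  [f.mk * 2 + 11]
16. n11.live = -8  [-8]
17. n11.ok = false  [B.live > 9]
18. n12.val = "zy"  ["zy"]
19. n13.mk = 0  [terminal]
20. n14.mk = 23  [terminal]
21. n15.val = "zyr"  [D₀.val ++ "r"]
22. n16.val = "pw"  ["pw"]
23. n17.tag = true  [terminal]
24. n18.ok = true  [terminal]
25. n19.mk = -7  [terminal]
26. n16.pre = "pw"  [if b.tag then D.val else "r"]
27. n20.val = "rpw"  ["r" ++ D₁.pre]
28. n21.mk = -4  [terminal]
29. n22.tag = true  [terminal]
30. n23.val = "wr"  [terminal]
31. n20.pre = "rpwy"  [D.val ++ "y"]
32. n24.mk = 21  [terminal]
33. n15.pre = "rpwypw"  [D₂.pre ++ D₁.pre]
34. n12.pre = "qp"  ["qp"]
35. n11.depth = 20  [20]
36. n11.lab = 10  [E.live + 18]
37. n0.live = -3  [-3]

"rpwy"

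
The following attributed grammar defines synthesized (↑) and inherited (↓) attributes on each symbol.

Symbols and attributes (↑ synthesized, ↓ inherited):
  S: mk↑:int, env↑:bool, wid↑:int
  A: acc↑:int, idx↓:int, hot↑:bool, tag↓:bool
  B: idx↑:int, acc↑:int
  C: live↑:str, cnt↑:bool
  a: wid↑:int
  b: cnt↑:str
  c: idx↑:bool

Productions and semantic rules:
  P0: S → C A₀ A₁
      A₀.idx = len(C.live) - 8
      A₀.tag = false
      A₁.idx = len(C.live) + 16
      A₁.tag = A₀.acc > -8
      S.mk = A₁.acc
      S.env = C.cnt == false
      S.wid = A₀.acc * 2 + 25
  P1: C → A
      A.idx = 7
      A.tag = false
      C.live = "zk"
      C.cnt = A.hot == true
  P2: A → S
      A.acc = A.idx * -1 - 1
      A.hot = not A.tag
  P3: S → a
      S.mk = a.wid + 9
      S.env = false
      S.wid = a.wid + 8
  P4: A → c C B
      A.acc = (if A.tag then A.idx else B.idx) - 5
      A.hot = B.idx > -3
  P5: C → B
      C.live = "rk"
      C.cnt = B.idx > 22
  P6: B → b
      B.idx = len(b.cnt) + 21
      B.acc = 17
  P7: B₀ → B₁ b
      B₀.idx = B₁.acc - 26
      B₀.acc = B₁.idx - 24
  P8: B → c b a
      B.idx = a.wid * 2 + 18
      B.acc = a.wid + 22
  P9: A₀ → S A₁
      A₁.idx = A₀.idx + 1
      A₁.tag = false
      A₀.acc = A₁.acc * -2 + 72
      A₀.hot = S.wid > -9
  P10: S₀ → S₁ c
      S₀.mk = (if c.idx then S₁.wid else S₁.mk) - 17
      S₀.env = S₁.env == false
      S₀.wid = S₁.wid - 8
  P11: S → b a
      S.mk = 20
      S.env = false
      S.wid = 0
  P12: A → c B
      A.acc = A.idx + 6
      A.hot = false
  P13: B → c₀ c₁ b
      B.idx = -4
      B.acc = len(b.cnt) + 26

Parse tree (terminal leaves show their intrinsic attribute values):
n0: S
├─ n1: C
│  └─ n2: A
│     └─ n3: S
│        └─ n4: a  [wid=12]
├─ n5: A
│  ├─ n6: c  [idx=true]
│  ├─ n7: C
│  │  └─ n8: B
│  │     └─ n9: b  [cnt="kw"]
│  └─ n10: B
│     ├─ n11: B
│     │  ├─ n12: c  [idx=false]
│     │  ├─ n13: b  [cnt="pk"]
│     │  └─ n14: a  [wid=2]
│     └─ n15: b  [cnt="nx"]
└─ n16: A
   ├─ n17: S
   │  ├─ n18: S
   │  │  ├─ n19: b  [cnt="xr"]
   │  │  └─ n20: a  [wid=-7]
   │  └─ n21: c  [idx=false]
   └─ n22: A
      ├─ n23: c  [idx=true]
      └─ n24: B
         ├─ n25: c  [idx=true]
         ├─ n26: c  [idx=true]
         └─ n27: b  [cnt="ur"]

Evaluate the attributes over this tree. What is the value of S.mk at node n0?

22

1. n2.idx = 7  [7]
2. n2.tag = false  [false]
3. n4.wid = 12  [terminal]
4. n3.mk = 21  [a.wid + 9]
5. n3.env = false  [false]
6. n3.wid = 20  [a.wid + 8]
7. n2.acc = -8  [A.idx * -1 - 1]
8. n2.hot = true  [not A.tag]
9. n1.live = "zk"  ["zk"]
10. n1.cnt = true  [A.hot == true]
11. n5.idx = -6  [len(C.live) - 8]
12. n5.tag = false  [false]
13. n6.idx = true  [terminal]
14. n9.cnt = "kw"  [terminal]
15. n8.idx = 23  [len(b.cnt) + 21]
16. n8.acc = 17  [17]
17. n7.live = "rk"  ["rk"]
18. n7.cnt = true  [B.idx > 22]
19. n12.idx = false  [terminal]
20. n13.cnt = "pk"  [terminal]
21. n14.wid = 2  [terminal]
22. n11.idx = 22  [a.wid * 2 + 18]
23. n11.acc = 24  [a.wid + 22]
24. n15.cnt = "nx"  [terminal]
25. n10.idx = -2  [B₁.acc - 26]
26. n10.acc = -2  [B₁.idx - 24]
27. n5.acc = -7  [(if A.tag then A.idx else B.idx) - 5]
28. n5.hot = true  [B.idx > -3]
29. n16.idx = 18  [len(C.live) + 16]
30. n16.tag = true  [A₀.acc > -8]
31. n19.cnt = "xr"  [terminal]
32. n20.wid = -7  [terminal]
33. n18.mk = 20  [20]
34. n18.env = false  [false]
35. n18.wid = 0  [0]
36. n21.idx = false  [terminal]
37. n17.mk = 3  [(if c.idx then S₁.wid else S₁.mk) - 17]
38. n17.env = true  [S₁.env == false]
39. n17.wid = -8  [S₁.wid - 8]
40. n22.idx = 19  [A₀.idx + 1]
41. n22.tag = false  [false]
42. n23.idx = true  [terminal]
43. n25.idx = true  [terminal]
44. n26.idx = true  [terminal]
45. n27.cnt = "ur"  [terminal]
46. n24.idx = -4  [-4]
47. n24.acc = 28  [len(b.cnt) + 26]
48. n22.acc = 25  [A.idx + 6]
49. n22.hot = false  [false]
50. n16.acc = 22  [A₁.acc * -2 + 72]
51. n16.hot = true  [S.wid > -9]
52. n0.mk = 22  [A₁.acc]
53. n0.env = false  [C.cnt == false]
54. n0.wid = 11  [A₀.acc * 2 + 25]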